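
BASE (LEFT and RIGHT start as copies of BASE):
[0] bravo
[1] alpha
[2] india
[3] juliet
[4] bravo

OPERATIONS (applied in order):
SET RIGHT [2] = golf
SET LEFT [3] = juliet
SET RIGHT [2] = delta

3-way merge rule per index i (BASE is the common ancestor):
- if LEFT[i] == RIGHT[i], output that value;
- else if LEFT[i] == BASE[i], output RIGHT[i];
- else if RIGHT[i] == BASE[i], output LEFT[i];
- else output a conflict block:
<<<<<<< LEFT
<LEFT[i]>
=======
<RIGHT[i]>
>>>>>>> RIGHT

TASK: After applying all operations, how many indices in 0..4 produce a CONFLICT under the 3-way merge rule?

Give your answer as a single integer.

Final LEFT:  [bravo, alpha, india, juliet, bravo]
Final RIGHT: [bravo, alpha, delta, juliet, bravo]
i=0: L=bravo R=bravo -> agree -> bravo
i=1: L=alpha R=alpha -> agree -> alpha
i=2: L=india=BASE, R=delta -> take RIGHT -> delta
i=3: L=juliet R=juliet -> agree -> juliet
i=4: L=bravo R=bravo -> agree -> bravo
Conflict count: 0

Answer: 0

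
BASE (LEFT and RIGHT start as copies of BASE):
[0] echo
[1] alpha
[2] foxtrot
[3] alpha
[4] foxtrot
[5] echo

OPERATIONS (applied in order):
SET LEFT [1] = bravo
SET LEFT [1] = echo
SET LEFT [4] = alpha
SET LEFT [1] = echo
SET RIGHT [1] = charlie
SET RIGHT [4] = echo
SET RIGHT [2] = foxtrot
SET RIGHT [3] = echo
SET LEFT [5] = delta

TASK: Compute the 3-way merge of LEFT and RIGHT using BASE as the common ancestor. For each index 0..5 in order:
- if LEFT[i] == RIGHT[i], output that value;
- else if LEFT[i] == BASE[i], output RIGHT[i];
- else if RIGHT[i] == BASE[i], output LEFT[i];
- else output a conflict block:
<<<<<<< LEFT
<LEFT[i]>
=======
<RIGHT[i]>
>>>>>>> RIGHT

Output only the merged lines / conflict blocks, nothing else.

Answer: echo
<<<<<<< LEFT
echo
=======
charlie
>>>>>>> RIGHT
foxtrot
echo
<<<<<<< LEFT
alpha
=======
echo
>>>>>>> RIGHT
delta

Derivation:
Final LEFT:  [echo, echo, foxtrot, alpha, alpha, delta]
Final RIGHT: [echo, charlie, foxtrot, echo, echo, echo]
i=0: L=echo R=echo -> agree -> echo
i=1: BASE=alpha L=echo R=charlie all differ -> CONFLICT
i=2: L=foxtrot R=foxtrot -> agree -> foxtrot
i=3: L=alpha=BASE, R=echo -> take RIGHT -> echo
i=4: BASE=foxtrot L=alpha R=echo all differ -> CONFLICT
i=5: L=delta, R=echo=BASE -> take LEFT -> delta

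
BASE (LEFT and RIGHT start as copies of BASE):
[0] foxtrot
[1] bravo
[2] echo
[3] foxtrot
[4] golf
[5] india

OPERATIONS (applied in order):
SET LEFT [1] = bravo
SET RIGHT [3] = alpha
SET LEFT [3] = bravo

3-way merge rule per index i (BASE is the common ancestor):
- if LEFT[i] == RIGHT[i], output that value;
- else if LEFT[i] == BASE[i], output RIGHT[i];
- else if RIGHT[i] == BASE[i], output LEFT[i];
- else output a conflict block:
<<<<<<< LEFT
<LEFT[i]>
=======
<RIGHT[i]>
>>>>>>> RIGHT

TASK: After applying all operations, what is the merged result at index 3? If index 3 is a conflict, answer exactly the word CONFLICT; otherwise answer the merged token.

Answer: CONFLICT

Derivation:
Final LEFT:  [foxtrot, bravo, echo, bravo, golf, india]
Final RIGHT: [foxtrot, bravo, echo, alpha, golf, india]
i=0: L=foxtrot R=foxtrot -> agree -> foxtrot
i=1: L=bravo R=bravo -> agree -> bravo
i=2: L=echo R=echo -> agree -> echo
i=3: BASE=foxtrot L=bravo R=alpha all differ -> CONFLICT
i=4: L=golf R=golf -> agree -> golf
i=5: L=india R=india -> agree -> india
Index 3 -> CONFLICT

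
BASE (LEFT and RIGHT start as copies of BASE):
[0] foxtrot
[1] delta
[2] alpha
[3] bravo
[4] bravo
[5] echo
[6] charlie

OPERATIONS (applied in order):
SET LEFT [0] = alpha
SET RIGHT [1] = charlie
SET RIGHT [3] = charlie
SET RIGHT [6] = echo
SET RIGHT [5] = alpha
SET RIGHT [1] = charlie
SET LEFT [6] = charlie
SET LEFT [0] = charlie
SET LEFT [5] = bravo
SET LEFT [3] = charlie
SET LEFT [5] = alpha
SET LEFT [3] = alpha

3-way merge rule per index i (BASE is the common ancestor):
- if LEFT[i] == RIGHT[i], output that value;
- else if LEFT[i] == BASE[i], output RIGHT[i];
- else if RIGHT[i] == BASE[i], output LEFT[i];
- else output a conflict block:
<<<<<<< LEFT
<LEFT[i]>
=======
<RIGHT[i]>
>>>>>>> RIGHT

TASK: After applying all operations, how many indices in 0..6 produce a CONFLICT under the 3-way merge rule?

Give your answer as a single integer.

Answer: 1

Derivation:
Final LEFT:  [charlie, delta, alpha, alpha, bravo, alpha, charlie]
Final RIGHT: [foxtrot, charlie, alpha, charlie, bravo, alpha, echo]
i=0: L=charlie, R=foxtrot=BASE -> take LEFT -> charlie
i=1: L=delta=BASE, R=charlie -> take RIGHT -> charlie
i=2: L=alpha R=alpha -> agree -> alpha
i=3: BASE=bravo L=alpha R=charlie all differ -> CONFLICT
i=4: L=bravo R=bravo -> agree -> bravo
i=5: L=alpha R=alpha -> agree -> alpha
i=6: L=charlie=BASE, R=echo -> take RIGHT -> echo
Conflict count: 1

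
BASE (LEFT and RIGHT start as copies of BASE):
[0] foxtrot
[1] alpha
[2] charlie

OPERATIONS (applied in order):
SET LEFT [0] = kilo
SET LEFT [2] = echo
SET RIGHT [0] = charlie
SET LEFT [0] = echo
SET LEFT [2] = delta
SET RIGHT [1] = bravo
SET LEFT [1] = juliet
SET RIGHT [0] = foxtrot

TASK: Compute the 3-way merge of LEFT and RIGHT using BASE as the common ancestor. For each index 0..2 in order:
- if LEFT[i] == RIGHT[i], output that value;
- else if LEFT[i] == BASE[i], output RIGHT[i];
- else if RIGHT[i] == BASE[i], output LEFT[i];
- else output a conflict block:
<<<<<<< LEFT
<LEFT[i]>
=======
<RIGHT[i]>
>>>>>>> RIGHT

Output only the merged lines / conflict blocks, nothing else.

Final LEFT:  [echo, juliet, delta]
Final RIGHT: [foxtrot, bravo, charlie]
i=0: L=echo, R=foxtrot=BASE -> take LEFT -> echo
i=1: BASE=alpha L=juliet R=bravo all differ -> CONFLICT
i=2: L=delta, R=charlie=BASE -> take LEFT -> delta

Answer: echo
<<<<<<< LEFT
juliet
=======
bravo
>>>>>>> RIGHT
delta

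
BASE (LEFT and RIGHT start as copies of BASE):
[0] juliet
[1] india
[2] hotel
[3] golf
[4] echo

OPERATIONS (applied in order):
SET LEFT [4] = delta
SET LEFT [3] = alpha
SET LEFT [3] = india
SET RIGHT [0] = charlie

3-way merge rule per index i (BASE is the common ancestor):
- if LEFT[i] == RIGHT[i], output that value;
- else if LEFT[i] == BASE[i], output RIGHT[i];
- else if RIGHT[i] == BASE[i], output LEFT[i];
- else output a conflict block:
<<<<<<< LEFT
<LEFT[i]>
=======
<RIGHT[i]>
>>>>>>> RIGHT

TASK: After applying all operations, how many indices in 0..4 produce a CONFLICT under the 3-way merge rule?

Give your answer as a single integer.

Final LEFT:  [juliet, india, hotel, india, delta]
Final RIGHT: [charlie, india, hotel, golf, echo]
i=0: L=juliet=BASE, R=charlie -> take RIGHT -> charlie
i=1: L=india R=india -> agree -> india
i=2: L=hotel R=hotel -> agree -> hotel
i=3: L=india, R=golf=BASE -> take LEFT -> india
i=4: L=delta, R=echo=BASE -> take LEFT -> delta
Conflict count: 0

Answer: 0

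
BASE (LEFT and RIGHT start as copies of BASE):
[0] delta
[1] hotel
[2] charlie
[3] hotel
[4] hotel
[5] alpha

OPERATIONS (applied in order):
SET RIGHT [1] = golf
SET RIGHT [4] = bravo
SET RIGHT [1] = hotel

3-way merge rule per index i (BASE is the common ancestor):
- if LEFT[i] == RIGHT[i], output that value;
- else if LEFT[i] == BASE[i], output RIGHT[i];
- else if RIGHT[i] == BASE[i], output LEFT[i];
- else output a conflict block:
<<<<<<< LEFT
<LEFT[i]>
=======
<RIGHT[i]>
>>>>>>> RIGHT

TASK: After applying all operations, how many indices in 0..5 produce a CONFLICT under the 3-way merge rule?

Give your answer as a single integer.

Final LEFT:  [delta, hotel, charlie, hotel, hotel, alpha]
Final RIGHT: [delta, hotel, charlie, hotel, bravo, alpha]
i=0: L=delta R=delta -> agree -> delta
i=1: L=hotel R=hotel -> agree -> hotel
i=2: L=charlie R=charlie -> agree -> charlie
i=3: L=hotel R=hotel -> agree -> hotel
i=4: L=hotel=BASE, R=bravo -> take RIGHT -> bravo
i=5: L=alpha R=alpha -> agree -> alpha
Conflict count: 0

Answer: 0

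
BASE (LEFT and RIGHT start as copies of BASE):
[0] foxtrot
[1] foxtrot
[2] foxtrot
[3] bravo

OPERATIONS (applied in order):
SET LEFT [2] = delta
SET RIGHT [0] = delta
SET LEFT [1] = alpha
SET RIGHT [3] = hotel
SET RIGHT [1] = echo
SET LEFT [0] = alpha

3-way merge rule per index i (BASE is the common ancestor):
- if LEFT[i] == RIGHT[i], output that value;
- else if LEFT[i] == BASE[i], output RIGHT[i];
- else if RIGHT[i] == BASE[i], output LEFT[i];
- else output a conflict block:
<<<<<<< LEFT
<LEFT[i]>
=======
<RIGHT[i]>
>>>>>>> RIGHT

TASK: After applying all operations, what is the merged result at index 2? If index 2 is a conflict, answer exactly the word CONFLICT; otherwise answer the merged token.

Answer: delta

Derivation:
Final LEFT:  [alpha, alpha, delta, bravo]
Final RIGHT: [delta, echo, foxtrot, hotel]
i=0: BASE=foxtrot L=alpha R=delta all differ -> CONFLICT
i=1: BASE=foxtrot L=alpha R=echo all differ -> CONFLICT
i=2: L=delta, R=foxtrot=BASE -> take LEFT -> delta
i=3: L=bravo=BASE, R=hotel -> take RIGHT -> hotel
Index 2 -> delta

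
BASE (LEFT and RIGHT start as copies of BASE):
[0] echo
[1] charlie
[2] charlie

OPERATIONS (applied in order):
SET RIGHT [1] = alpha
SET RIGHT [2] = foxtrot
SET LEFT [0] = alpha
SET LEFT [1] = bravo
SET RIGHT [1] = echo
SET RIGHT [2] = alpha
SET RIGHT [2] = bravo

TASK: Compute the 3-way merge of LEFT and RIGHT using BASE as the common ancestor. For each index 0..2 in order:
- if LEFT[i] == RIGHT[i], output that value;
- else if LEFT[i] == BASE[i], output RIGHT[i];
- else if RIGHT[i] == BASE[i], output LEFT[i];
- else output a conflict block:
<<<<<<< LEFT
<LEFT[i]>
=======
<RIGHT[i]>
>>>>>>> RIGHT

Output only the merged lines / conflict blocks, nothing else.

Answer: alpha
<<<<<<< LEFT
bravo
=======
echo
>>>>>>> RIGHT
bravo

Derivation:
Final LEFT:  [alpha, bravo, charlie]
Final RIGHT: [echo, echo, bravo]
i=0: L=alpha, R=echo=BASE -> take LEFT -> alpha
i=1: BASE=charlie L=bravo R=echo all differ -> CONFLICT
i=2: L=charlie=BASE, R=bravo -> take RIGHT -> bravo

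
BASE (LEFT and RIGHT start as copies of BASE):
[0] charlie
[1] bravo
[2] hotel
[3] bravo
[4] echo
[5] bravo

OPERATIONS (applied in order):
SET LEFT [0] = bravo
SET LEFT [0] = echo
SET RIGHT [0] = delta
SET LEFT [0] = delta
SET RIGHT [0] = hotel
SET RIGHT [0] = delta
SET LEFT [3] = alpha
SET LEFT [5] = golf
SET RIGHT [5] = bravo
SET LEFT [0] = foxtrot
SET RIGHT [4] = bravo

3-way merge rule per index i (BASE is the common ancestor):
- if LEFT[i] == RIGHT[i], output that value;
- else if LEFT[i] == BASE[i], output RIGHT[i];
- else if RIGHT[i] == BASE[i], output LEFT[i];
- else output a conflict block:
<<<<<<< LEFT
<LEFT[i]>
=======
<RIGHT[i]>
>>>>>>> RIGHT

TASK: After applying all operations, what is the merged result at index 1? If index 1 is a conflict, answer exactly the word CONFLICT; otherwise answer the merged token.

Answer: bravo

Derivation:
Final LEFT:  [foxtrot, bravo, hotel, alpha, echo, golf]
Final RIGHT: [delta, bravo, hotel, bravo, bravo, bravo]
i=0: BASE=charlie L=foxtrot R=delta all differ -> CONFLICT
i=1: L=bravo R=bravo -> agree -> bravo
i=2: L=hotel R=hotel -> agree -> hotel
i=3: L=alpha, R=bravo=BASE -> take LEFT -> alpha
i=4: L=echo=BASE, R=bravo -> take RIGHT -> bravo
i=5: L=golf, R=bravo=BASE -> take LEFT -> golf
Index 1 -> bravo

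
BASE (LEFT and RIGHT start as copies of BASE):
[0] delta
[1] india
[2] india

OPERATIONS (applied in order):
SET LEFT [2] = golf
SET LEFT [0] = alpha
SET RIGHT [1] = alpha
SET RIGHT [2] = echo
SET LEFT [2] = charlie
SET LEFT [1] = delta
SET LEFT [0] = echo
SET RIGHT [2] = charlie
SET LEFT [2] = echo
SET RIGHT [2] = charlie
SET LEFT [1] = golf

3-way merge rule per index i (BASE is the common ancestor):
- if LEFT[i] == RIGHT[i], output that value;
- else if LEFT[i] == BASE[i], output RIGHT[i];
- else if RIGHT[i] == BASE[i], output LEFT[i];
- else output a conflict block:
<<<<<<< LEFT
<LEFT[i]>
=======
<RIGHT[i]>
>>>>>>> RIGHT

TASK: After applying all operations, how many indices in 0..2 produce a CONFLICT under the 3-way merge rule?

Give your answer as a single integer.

Answer: 2

Derivation:
Final LEFT:  [echo, golf, echo]
Final RIGHT: [delta, alpha, charlie]
i=0: L=echo, R=delta=BASE -> take LEFT -> echo
i=1: BASE=india L=golf R=alpha all differ -> CONFLICT
i=2: BASE=india L=echo R=charlie all differ -> CONFLICT
Conflict count: 2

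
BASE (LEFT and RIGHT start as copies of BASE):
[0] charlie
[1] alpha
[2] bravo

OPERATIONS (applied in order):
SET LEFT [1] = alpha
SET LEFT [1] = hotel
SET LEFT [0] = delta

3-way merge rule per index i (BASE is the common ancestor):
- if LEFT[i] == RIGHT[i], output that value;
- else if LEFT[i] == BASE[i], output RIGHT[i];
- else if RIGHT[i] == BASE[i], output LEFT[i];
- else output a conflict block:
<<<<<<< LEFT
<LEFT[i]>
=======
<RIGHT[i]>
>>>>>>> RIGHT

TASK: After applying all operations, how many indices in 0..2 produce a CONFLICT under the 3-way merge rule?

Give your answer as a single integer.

Answer: 0

Derivation:
Final LEFT:  [delta, hotel, bravo]
Final RIGHT: [charlie, alpha, bravo]
i=0: L=delta, R=charlie=BASE -> take LEFT -> delta
i=1: L=hotel, R=alpha=BASE -> take LEFT -> hotel
i=2: L=bravo R=bravo -> agree -> bravo
Conflict count: 0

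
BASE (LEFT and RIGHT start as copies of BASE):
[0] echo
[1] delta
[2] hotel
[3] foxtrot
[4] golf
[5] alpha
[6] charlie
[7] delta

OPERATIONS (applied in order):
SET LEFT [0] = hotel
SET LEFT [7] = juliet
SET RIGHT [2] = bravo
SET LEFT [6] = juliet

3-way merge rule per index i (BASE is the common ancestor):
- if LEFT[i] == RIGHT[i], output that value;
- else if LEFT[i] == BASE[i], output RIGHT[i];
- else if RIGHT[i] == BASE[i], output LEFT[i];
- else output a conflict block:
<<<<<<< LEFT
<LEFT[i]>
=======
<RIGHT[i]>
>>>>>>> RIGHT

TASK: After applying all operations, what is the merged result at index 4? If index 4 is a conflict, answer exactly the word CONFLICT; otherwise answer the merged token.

Final LEFT:  [hotel, delta, hotel, foxtrot, golf, alpha, juliet, juliet]
Final RIGHT: [echo, delta, bravo, foxtrot, golf, alpha, charlie, delta]
i=0: L=hotel, R=echo=BASE -> take LEFT -> hotel
i=1: L=delta R=delta -> agree -> delta
i=2: L=hotel=BASE, R=bravo -> take RIGHT -> bravo
i=3: L=foxtrot R=foxtrot -> agree -> foxtrot
i=4: L=golf R=golf -> agree -> golf
i=5: L=alpha R=alpha -> agree -> alpha
i=6: L=juliet, R=charlie=BASE -> take LEFT -> juliet
i=7: L=juliet, R=delta=BASE -> take LEFT -> juliet
Index 4 -> golf

Answer: golf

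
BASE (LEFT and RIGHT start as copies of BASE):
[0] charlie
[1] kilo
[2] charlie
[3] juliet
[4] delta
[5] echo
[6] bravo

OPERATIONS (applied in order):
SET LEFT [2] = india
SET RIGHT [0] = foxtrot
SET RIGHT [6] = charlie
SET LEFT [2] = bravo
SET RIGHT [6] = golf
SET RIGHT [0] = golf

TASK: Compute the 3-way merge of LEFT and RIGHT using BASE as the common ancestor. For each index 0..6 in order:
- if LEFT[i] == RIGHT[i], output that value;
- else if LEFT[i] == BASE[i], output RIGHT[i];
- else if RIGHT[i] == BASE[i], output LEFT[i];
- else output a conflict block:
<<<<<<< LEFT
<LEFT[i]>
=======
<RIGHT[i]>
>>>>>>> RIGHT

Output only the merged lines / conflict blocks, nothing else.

Answer: golf
kilo
bravo
juliet
delta
echo
golf

Derivation:
Final LEFT:  [charlie, kilo, bravo, juliet, delta, echo, bravo]
Final RIGHT: [golf, kilo, charlie, juliet, delta, echo, golf]
i=0: L=charlie=BASE, R=golf -> take RIGHT -> golf
i=1: L=kilo R=kilo -> agree -> kilo
i=2: L=bravo, R=charlie=BASE -> take LEFT -> bravo
i=3: L=juliet R=juliet -> agree -> juliet
i=4: L=delta R=delta -> agree -> delta
i=5: L=echo R=echo -> agree -> echo
i=6: L=bravo=BASE, R=golf -> take RIGHT -> golf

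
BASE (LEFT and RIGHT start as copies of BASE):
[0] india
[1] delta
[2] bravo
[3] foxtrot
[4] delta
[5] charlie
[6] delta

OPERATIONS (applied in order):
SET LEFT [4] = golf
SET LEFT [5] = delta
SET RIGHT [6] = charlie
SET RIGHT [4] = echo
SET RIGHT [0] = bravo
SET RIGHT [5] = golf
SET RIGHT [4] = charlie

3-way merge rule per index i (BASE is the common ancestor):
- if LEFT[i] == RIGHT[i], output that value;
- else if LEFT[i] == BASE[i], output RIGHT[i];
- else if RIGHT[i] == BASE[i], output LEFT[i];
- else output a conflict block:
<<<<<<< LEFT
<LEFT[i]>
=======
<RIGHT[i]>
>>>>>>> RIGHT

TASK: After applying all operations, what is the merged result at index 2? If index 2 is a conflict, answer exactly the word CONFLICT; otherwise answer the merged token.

Answer: bravo

Derivation:
Final LEFT:  [india, delta, bravo, foxtrot, golf, delta, delta]
Final RIGHT: [bravo, delta, bravo, foxtrot, charlie, golf, charlie]
i=0: L=india=BASE, R=bravo -> take RIGHT -> bravo
i=1: L=delta R=delta -> agree -> delta
i=2: L=bravo R=bravo -> agree -> bravo
i=3: L=foxtrot R=foxtrot -> agree -> foxtrot
i=4: BASE=delta L=golf R=charlie all differ -> CONFLICT
i=5: BASE=charlie L=delta R=golf all differ -> CONFLICT
i=6: L=delta=BASE, R=charlie -> take RIGHT -> charlie
Index 2 -> bravo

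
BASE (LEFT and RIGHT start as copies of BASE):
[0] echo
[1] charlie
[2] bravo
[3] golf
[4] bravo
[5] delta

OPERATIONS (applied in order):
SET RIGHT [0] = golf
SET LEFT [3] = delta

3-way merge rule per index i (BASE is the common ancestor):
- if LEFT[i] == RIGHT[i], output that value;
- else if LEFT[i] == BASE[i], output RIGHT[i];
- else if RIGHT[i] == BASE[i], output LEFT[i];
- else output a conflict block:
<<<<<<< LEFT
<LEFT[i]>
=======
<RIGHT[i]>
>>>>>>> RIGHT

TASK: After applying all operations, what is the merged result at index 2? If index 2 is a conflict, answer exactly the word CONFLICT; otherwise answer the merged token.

Answer: bravo

Derivation:
Final LEFT:  [echo, charlie, bravo, delta, bravo, delta]
Final RIGHT: [golf, charlie, bravo, golf, bravo, delta]
i=0: L=echo=BASE, R=golf -> take RIGHT -> golf
i=1: L=charlie R=charlie -> agree -> charlie
i=2: L=bravo R=bravo -> agree -> bravo
i=3: L=delta, R=golf=BASE -> take LEFT -> delta
i=4: L=bravo R=bravo -> agree -> bravo
i=5: L=delta R=delta -> agree -> delta
Index 2 -> bravo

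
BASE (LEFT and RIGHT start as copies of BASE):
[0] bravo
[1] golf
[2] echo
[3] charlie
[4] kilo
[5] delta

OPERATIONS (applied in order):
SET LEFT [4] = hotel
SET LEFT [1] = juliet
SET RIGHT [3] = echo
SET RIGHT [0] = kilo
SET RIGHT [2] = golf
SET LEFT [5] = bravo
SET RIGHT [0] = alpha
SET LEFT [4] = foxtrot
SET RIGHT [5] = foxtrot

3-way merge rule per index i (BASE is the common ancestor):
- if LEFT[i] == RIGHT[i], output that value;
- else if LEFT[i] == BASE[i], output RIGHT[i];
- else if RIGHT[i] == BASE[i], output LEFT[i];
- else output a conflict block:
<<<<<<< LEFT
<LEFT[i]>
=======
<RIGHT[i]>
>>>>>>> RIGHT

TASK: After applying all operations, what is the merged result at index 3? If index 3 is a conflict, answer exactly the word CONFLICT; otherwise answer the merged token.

Final LEFT:  [bravo, juliet, echo, charlie, foxtrot, bravo]
Final RIGHT: [alpha, golf, golf, echo, kilo, foxtrot]
i=0: L=bravo=BASE, R=alpha -> take RIGHT -> alpha
i=1: L=juliet, R=golf=BASE -> take LEFT -> juliet
i=2: L=echo=BASE, R=golf -> take RIGHT -> golf
i=3: L=charlie=BASE, R=echo -> take RIGHT -> echo
i=4: L=foxtrot, R=kilo=BASE -> take LEFT -> foxtrot
i=5: BASE=delta L=bravo R=foxtrot all differ -> CONFLICT
Index 3 -> echo

Answer: echo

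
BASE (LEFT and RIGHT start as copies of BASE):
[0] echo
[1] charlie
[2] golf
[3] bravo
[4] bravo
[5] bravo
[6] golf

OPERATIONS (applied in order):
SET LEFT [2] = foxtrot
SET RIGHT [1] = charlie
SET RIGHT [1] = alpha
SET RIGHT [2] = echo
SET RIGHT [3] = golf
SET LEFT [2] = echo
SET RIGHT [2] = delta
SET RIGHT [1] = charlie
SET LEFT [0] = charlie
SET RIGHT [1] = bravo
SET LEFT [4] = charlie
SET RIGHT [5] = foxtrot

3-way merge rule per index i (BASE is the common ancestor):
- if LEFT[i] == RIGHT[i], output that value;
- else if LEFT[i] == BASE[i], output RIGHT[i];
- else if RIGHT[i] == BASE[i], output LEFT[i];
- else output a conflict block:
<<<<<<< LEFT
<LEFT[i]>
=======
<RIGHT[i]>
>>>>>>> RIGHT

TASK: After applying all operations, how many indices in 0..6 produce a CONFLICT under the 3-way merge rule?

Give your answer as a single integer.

Final LEFT:  [charlie, charlie, echo, bravo, charlie, bravo, golf]
Final RIGHT: [echo, bravo, delta, golf, bravo, foxtrot, golf]
i=0: L=charlie, R=echo=BASE -> take LEFT -> charlie
i=1: L=charlie=BASE, R=bravo -> take RIGHT -> bravo
i=2: BASE=golf L=echo R=delta all differ -> CONFLICT
i=3: L=bravo=BASE, R=golf -> take RIGHT -> golf
i=4: L=charlie, R=bravo=BASE -> take LEFT -> charlie
i=5: L=bravo=BASE, R=foxtrot -> take RIGHT -> foxtrot
i=6: L=golf R=golf -> agree -> golf
Conflict count: 1

Answer: 1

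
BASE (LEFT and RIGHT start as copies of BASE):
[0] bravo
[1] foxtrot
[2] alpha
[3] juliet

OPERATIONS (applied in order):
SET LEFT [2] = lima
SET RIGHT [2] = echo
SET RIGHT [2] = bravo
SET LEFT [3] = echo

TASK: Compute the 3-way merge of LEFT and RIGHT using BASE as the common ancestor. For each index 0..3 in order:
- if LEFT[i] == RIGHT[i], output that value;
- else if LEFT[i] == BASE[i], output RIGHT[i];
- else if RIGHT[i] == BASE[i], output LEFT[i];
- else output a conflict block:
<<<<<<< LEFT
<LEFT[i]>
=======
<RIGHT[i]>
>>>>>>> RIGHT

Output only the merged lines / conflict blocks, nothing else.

Final LEFT:  [bravo, foxtrot, lima, echo]
Final RIGHT: [bravo, foxtrot, bravo, juliet]
i=0: L=bravo R=bravo -> agree -> bravo
i=1: L=foxtrot R=foxtrot -> agree -> foxtrot
i=2: BASE=alpha L=lima R=bravo all differ -> CONFLICT
i=3: L=echo, R=juliet=BASE -> take LEFT -> echo

Answer: bravo
foxtrot
<<<<<<< LEFT
lima
=======
bravo
>>>>>>> RIGHT
echo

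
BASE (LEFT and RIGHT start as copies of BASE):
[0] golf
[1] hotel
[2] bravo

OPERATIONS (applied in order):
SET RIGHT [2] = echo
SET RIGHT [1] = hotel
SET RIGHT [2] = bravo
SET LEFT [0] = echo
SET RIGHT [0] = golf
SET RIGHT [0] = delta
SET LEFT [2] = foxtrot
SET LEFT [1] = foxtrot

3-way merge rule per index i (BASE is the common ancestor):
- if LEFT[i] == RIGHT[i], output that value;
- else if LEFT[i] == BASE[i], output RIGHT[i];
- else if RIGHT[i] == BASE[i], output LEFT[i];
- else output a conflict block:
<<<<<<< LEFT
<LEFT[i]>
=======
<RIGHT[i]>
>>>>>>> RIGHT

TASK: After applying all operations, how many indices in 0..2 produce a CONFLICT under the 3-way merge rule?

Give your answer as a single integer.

Final LEFT:  [echo, foxtrot, foxtrot]
Final RIGHT: [delta, hotel, bravo]
i=0: BASE=golf L=echo R=delta all differ -> CONFLICT
i=1: L=foxtrot, R=hotel=BASE -> take LEFT -> foxtrot
i=2: L=foxtrot, R=bravo=BASE -> take LEFT -> foxtrot
Conflict count: 1

Answer: 1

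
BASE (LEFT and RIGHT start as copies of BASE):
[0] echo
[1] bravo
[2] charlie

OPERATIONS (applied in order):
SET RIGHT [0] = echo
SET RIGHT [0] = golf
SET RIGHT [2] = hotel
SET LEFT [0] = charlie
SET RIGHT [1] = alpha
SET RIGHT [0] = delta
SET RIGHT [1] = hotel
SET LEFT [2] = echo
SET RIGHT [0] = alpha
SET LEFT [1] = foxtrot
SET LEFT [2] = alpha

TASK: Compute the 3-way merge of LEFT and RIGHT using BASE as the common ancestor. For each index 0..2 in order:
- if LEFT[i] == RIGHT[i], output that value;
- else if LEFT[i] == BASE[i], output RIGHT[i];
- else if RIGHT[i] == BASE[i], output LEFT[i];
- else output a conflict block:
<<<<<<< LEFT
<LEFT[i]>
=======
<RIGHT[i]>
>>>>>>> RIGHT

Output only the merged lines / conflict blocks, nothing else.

Answer: <<<<<<< LEFT
charlie
=======
alpha
>>>>>>> RIGHT
<<<<<<< LEFT
foxtrot
=======
hotel
>>>>>>> RIGHT
<<<<<<< LEFT
alpha
=======
hotel
>>>>>>> RIGHT

Derivation:
Final LEFT:  [charlie, foxtrot, alpha]
Final RIGHT: [alpha, hotel, hotel]
i=0: BASE=echo L=charlie R=alpha all differ -> CONFLICT
i=1: BASE=bravo L=foxtrot R=hotel all differ -> CONFLICT
i=2: BASE=charlie L=alpha R=hotel all differ -> CONFLICT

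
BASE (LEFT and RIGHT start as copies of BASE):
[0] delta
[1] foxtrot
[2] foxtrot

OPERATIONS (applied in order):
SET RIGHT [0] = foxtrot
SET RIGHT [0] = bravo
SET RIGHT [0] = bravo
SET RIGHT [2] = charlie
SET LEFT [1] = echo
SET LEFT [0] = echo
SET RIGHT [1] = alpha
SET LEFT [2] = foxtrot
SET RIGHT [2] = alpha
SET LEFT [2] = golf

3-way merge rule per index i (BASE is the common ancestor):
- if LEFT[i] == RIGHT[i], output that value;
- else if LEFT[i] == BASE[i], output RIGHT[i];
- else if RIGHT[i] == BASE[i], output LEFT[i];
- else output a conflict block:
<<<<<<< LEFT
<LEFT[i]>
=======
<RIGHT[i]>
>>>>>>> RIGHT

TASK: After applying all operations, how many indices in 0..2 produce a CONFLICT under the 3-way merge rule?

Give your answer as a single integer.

Answer: 3

Derivation:
Final LEFT:  [echo, echo, golf]
Final RIGHT: [bravo, alpha, alpha]
i=0: BASE=delta L=echo R=bravo all differ -> CONFLICT
i=1: BASE=foxtrot L=echo R=alpha all differ -> CONFLICT
i=2: BASE=foxtrot L=golf R=alpha all differ -> CONFLICT
Conflict count: 3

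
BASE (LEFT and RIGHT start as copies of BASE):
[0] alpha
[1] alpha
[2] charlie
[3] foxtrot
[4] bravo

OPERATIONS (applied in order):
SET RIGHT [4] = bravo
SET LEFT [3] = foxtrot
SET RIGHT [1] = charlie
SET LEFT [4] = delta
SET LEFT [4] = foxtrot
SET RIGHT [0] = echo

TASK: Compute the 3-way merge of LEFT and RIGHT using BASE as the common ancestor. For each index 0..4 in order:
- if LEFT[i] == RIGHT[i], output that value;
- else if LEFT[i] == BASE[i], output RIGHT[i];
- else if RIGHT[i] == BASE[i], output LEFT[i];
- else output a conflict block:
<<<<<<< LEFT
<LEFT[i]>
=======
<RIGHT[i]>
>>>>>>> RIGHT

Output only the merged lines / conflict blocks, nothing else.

Answer: echo
charlie
charlie
foxtrot
foxtrot

Derivation:
Final LEFT:  [alpha, alpha, charlie, foxtrot, foxtrot]
Final RIGHT: [echo, charlie, charlie, foxtrot, bravo]
i=0: L=alpha=BASE, R=echo -> take RIGHT -> echo
i=1: L=alpha=BASE, R=charlie -> take RIGHT -> charlie
i=2: L=charlie R=charlie -> agree -> charlie
i=3: L=foxtrot R=foxtrot -> agree -> foxtrot
i=4: L=foxtrot, R=bravo=BASE -> take LEFT -> foxtrot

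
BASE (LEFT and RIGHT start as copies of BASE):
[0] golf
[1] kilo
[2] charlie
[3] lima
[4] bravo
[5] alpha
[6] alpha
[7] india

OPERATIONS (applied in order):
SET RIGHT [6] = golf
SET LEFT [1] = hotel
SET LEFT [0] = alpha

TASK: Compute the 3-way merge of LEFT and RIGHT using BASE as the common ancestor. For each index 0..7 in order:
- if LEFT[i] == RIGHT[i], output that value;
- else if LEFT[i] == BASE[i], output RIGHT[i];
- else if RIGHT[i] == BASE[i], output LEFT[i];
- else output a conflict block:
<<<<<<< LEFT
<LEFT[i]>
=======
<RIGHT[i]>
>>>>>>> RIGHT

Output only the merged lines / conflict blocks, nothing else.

Answer: alpha
hotel
charlie
lima
bravo
alpha
golf
india

Derivation:
Final LEFT:  [alpha, hotel, charlie, lima, bravo, alpha, alpha, india]
Final RIGHT: [golf, kilo, charlie, lima, bravo, alpha, golf, india]
i=0: L=alpha, R=golf=BASE -> take LEFT -> alpha
i=1: L=hotel, R=kilo=BASE -> take LEFT -> hotel
i=2: L=charlie R=charlie -> agree -> charlie
i=3: L=lima R=lima -> agree -> lima
i=4: L=bravo R=bravo -> agree -> bravo
i=5: L=alpha R=alpha -> agree -> alpha
i=6: L=alpha=BASE, R=golf -> take RIGHT -> golf
i=7: L=india R=india -> agree -> india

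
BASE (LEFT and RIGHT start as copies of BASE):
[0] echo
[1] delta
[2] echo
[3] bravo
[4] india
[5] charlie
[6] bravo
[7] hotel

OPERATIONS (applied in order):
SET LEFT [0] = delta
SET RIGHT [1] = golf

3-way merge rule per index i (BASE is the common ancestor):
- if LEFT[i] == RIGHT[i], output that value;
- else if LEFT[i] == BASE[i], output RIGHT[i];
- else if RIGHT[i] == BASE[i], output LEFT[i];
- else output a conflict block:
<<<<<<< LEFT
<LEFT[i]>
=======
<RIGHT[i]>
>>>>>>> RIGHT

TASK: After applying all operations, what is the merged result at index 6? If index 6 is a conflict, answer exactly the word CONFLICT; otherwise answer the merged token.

Final LEFT:  [delta, delta, echo, bravo, india, charlie, bravo, hotel]
Final RIGHT: [echo, golf, echo, bravo, india, charlie, bravo, hotel]
i=0: L=delta, R=echo=BASE -> take LEFT -> delta
i=1: L=delta=BASE, R=golf -> take RIGHT -> golf
i=2: L=echo R=echo -> agree -> echo
i=3: L=bravo R=bravo -> agree -> bravo
i=4: L=india R=india -> agree -> india
i=5: L=charlie R=charlie -> agree -> charlie
i=6: L=bravo R=bravo -> agree -> bravo
i=7: L=hotel R=hotel -> agree -> hotel
Index 6 -> bravo

Answer: bravo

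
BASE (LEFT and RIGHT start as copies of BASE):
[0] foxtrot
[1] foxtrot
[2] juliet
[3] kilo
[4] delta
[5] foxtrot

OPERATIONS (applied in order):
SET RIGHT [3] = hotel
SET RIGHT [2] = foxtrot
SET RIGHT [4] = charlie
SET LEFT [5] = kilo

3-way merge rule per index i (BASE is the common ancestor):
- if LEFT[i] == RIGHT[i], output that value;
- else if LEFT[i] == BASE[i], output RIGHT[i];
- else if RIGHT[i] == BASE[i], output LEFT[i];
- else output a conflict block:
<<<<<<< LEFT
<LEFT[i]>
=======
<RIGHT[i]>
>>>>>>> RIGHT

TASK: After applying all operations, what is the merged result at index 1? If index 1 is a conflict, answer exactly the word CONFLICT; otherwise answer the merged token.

Final LEFT:  [foxtrot, foxtrot, juliet, kilo, delta, kilo]
Final RIGHT: [foxtrot, foxtrot, foxtrot, hotel, charlie, foxtrot]
i=0: L=foxtrot R=foxtrot -> agree -> foxtrot
i=1: L=foxtrot R=foxtrot -> agree -> foxtrot
i=2: L=juliet=BASE, R=foxtrot -> take RIGHT -> foxtrot
i=3: L=kilo=BASE, R=hotel -> take RIGHT -> hotel
i=4: L=delta=BASE, R=charlie -> take RIGHT -> charlie
i=5: L=kilo, R=foxtrot=BASE -> take LEFT -> kilo
Index 1 -> foxtrot

Answer: foxtrot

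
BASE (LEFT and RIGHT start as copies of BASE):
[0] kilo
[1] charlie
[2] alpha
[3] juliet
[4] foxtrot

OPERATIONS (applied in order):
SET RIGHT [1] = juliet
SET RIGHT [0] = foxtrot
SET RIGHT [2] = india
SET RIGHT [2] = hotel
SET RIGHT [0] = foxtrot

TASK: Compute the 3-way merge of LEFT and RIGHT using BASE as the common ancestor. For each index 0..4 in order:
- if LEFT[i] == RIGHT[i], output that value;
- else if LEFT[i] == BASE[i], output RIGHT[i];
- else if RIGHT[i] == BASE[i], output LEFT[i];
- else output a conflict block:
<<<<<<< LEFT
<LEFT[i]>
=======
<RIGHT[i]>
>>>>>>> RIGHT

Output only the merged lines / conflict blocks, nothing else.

Final LEFT:  [kilo, charlie, alpha, juliet, foxtrot]
Final RIGHT: [foxtrot, juliet, hotel, juliet, foxtrot]
i=0: L=kilo=BASE, R=foxtrot -> take RIGHT -> foxtrot
i=1: L=charlie=BASE, R=juliet -> take RIGHT -> juliet
i=2: L=alpha=BASE, R=hotel -> take RIGHT -> hotel
i=3: L=juliet R=juliet -> agree -> juliet
i=4: L=foxtrot R=foxtrot -> agree -> foxtrot

Answer: foxtrot
juliet
hotel
juliet
foxtrot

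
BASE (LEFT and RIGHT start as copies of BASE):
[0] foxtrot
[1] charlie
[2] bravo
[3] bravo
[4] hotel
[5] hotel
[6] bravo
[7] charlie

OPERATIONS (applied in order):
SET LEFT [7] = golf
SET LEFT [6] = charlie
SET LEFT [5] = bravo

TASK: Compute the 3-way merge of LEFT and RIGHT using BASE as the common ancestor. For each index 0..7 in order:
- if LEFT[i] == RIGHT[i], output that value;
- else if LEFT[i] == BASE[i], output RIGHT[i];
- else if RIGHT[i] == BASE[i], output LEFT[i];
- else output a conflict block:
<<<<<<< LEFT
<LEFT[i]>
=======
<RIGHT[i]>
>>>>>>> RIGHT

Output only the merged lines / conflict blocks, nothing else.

Answer: foxtrot
charlie
bravo
bravo
hotel
bravo
charlie
golf

Derivation:
Final LEFT:  [foxtrot, charlie, bravo, bravo, hotel, bravo, charlie, golf]
Final RIGHT: [foxtrot, charlie, bravo, bravo, hotel, hotel, bravo, charlie]
i=0: L=foxtrot R=foxtrot -> agree -> foxtrot
i=1: L=charlie R=charlie -> agree -> charlie
i=2: L=bravo R=bravo -> agree -> bravo
i=3: L=bravo R=bravo -> agree -> bravo
i=4: L=hotel R=hotel -> agree -> hotel
i=5: L=bravo, R=hotel=BASE -> take LEFT -> bravo
i=6: L=charlie, R=bravo=BASE -> take LEFT -> charlie
i=7: L=golf, R=charlie=BASE -> take LEFT -> golf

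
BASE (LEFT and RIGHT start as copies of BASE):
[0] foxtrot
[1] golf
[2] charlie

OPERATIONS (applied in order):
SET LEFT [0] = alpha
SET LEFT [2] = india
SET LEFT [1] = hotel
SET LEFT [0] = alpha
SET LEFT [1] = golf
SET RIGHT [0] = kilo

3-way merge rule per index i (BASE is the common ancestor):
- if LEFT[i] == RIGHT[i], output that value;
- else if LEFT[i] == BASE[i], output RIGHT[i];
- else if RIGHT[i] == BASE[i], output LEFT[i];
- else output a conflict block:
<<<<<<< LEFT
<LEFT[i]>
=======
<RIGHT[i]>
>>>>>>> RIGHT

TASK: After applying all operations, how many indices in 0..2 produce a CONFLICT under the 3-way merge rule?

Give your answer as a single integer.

Final LEFT:  [alpha, golf, india]
Final RIGHT: [kilo, golf, charlie]
i=0: BASE=foxtrot L=alpha R=kilo all differ -> CONFLICT
i=1: L=golf R=golf -> agree -> golf
i=2: L=india, R=charlie=BASE -> take LEFT -> india
Conflict count: 1

Answer: 1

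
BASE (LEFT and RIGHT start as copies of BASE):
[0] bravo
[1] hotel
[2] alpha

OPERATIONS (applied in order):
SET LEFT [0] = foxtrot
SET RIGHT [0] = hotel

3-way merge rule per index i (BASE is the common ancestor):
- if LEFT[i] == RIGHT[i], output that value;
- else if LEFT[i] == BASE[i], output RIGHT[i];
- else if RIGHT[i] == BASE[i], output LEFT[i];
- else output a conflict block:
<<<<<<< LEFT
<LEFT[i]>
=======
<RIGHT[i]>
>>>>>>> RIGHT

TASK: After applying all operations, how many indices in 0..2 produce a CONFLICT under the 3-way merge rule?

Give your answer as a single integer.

Final LEFT:  [foxtrot, hotel, alpha]
Final RIGHT: [hotel, hotel, alpha]
i=0: BASE=bravo L=foxtrot R=hotel all differ -> CONFLICT
i=1: L=hotel R=hotel -> agree -> hotel
i=2: L=alpha R=alpha -> agree -> alpha
Conflict count: 1

Answer: 1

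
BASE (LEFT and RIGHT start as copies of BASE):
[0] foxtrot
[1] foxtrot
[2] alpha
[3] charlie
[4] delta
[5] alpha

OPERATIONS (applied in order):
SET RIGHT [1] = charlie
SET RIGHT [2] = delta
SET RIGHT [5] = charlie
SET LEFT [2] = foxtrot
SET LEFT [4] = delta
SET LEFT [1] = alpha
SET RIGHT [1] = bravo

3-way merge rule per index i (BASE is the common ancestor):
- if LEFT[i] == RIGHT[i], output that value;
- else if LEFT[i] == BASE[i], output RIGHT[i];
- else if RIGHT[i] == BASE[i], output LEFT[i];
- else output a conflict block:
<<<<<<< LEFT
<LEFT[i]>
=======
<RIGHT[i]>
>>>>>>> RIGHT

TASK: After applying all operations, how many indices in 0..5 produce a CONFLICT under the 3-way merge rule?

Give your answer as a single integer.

Answer: 2

Derivation:
Final LEFT:  [foxtrot, alpha, foxtrot, charlie, delta, alpha]
Final RIGHT: [foxtrot, bravo, delta, charlie, delta, charlie]
i=0: L=foxtrot R=foxtrot -> agree -> foxtrot
i=1: BASE=foxtrot L=alpha R=bravo all differ -> CONFLICT
i=2: BASE=alpha L=foxtrot R=delta all differ -> CONFLICT
i=3: L=charlie R=charlie -> agree -> charlie
i=4: L=delta R=delta -> agree -> delta
i=5: L=alpha=BASE, R=charlie -> take RIGHT -> charlie
Conflict count: 2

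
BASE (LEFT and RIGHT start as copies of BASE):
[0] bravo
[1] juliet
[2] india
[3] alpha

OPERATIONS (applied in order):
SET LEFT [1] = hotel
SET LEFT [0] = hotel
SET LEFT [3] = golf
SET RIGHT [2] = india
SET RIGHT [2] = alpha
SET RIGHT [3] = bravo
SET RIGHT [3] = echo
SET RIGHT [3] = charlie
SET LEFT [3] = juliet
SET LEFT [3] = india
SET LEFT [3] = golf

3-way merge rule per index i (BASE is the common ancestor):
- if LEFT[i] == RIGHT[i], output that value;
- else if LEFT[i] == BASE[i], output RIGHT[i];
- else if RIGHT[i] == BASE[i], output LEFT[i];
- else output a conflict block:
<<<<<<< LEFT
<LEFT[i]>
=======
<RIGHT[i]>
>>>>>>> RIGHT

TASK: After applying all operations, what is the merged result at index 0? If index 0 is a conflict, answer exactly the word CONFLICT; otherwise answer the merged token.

Answer: hotel

Derivation:
Final LEFT:  [hotel, hotel, india, golf]
Final RIGHT: [bravo, juliet, alpha, charlie]
i=0: L=hotel, R=bravo=BASE -> take LEFT -> hotel
i=1: L=hotel, R=juliet=BASE -> take LEFT -> hotel
i=2: L=india=BASE, R=alpha -> take RIGHT -> alpha
i=3: BASE=alpha L=golf R=charlie all differ -> CONFLICT
Index 0 -> hotel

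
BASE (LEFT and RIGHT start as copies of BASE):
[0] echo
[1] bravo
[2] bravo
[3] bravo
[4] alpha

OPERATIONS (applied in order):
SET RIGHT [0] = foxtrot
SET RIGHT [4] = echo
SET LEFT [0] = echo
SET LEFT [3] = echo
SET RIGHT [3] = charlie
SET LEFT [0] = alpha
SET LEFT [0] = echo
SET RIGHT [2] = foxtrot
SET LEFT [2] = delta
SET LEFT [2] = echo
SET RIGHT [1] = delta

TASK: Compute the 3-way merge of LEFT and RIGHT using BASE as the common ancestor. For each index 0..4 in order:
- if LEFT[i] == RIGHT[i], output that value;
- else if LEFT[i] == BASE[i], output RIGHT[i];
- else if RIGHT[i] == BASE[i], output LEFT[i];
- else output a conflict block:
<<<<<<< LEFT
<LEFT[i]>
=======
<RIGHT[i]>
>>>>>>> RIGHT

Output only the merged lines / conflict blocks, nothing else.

Answer: foxtrot
delta
<<<<<<< LEFT
echo
=======
foxtrot
>>>>>>> RIGHT
<<<<<<< LEFT
echo
=======
charlie
>>>>>>> RIGHT
echo

Derivation:
Final LEFT:  [echo, bravo, echo, echo, alpha]
Final RIGHT: [foxtrot, delta, foxtrot, charlie, echo]
i=0: L=echo=BASE, R=foxtrot -> take RIGHT -> foxtrot
i=1: L=bravo=BASE, R=delta -> take RIGHT -> delta
i=2: BASE=bravo L=echo R=foxtrot all differ -> CONFLICT
i=3: BASE=bravo L=echo R=charlie all differ -> CONFLICT
i=4: L=alpha=BASE, R=echo -> take RIGHT -> echo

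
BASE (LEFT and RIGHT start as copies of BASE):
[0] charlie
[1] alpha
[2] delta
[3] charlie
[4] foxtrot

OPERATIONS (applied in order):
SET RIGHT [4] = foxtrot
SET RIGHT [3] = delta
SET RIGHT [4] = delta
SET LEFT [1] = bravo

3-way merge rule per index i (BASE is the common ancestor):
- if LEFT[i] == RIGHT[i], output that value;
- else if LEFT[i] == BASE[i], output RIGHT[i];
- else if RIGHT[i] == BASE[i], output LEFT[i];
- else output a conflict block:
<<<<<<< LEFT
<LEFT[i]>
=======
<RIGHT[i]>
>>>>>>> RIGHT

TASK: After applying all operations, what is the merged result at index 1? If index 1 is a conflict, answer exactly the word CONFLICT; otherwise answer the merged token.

Answer: bravo

Derivation:
Final LEFT:  [charlie, bravo, delta, charlie, foxtrot]
Final RIGHT: [charlie, alpha, delta, delta, delta]
i=0: L=charlie R=charlie -> agree -> charlie
i=1: L=bravo, R=alpha=BASE -> take LEFT -> bravo
i=2: L=delta R=delta -> agree -> delta
i=3: L=charlie=BASE, R=delta -> take RIGHT -> delta
i=4: L=foxtrot=BASE, R=delta -> take RIGHT -> delta
Index 1 -> bravo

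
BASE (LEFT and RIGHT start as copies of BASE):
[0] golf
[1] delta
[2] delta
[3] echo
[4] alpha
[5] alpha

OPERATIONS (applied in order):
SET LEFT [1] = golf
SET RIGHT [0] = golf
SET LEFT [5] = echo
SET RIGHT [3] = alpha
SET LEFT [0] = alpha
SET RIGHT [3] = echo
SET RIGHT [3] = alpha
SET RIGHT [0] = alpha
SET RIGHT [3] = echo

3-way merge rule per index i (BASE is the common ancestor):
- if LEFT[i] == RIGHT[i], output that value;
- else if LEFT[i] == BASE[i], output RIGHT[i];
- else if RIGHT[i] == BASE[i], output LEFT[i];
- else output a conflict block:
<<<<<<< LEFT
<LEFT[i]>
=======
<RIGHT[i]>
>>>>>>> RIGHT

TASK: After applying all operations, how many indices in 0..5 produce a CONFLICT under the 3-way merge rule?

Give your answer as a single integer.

Answer: 0

Derivation:
Final LEFT:  [alpha, golf, delta, echo, alpha, echo]
Final RIGHT: [alpha, delta, delta, echo, alpha, alpha]
i=0: L=alpha R=alpha -> agree -> alpha
i=1: L=golf, R=delta=BASE -> take LEFT -> golf
i=2: L=delta R=delta -> agree -> delta
i=3: L=echo R=echo -> agree -> echo
i=4: L=alpha R=alpha -> agree -> alpha
i=5: L=echo, R=alpha=BASE -> take LEFT -> echo
Conflict count: 0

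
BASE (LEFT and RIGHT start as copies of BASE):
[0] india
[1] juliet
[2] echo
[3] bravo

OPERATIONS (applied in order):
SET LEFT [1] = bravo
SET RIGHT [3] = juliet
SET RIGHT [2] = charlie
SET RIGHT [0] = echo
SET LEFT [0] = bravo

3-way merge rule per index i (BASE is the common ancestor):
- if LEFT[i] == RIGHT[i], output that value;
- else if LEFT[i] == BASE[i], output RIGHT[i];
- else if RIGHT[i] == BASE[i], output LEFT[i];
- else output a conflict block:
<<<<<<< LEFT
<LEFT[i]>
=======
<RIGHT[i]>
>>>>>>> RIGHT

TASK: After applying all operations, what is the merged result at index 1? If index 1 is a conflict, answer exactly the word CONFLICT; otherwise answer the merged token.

Answer: bravo

Derivation:
Final LEFT:  [bravo, bravo, echo, bravo]
Final RIGHT: [echo, juliet, charlie, juliet]
i=0: BASE=india L=bravo R=echo all differ -> CONFLICT
i=1: L=bravo, R=juliet=BASE -> take LEFT -> bravo
i=2: L=echo=BASE, R=charlie -> take RIGHT -> charlie
i=3: L=bravo=BASE, R=juliet -> take RIGHT -> juliet
Index 1 -> bravo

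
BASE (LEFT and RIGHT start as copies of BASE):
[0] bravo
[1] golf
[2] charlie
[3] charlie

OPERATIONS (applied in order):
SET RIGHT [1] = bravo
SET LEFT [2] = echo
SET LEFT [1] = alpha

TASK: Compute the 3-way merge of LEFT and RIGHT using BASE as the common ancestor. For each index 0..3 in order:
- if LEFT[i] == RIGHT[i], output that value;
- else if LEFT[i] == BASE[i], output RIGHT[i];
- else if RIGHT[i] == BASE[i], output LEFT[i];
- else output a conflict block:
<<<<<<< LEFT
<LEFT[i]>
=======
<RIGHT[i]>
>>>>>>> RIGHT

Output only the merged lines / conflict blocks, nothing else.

Answer: bravo
<<<<<<< LEFT
alpha
=======
bravo
>>>>>>> RIGHT
echo
charlie

Derivation:
Final LEFT:  [bravo, alpha, echo, charlie]
Final RIGHT: [bravo, bravo, charlie, charlie]
i=0: L=bravo R=bravo -> agree -> bravo
i=1: BASE=golf L=alpha R=bravo all differ -> CONFLICT
i=2: L=echo, R=charlie=BASE -> take LEFT -> echo
i=3: L=charlie R=charlie -> agree -> charlie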